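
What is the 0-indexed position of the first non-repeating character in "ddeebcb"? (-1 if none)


Input: ddeebcb
Character frequencies:
  'b': 2
  'c': 1
  'd': 2
  'e': 2
Scanning left to right for freq == 1:
  Position 0 ('d'): freq=2, skip
  Position 1 ('d'): freq=2, skip
  Position 2 ('e'): freq=2, skip
  Position 3 ('e'): freq=2, skip
  Position 4 ('b'): freq=2, skip
  Position 5 ('c'): unique! => answer = 5

5


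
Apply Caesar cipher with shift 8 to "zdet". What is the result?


Caesar cipher: shift "zdet" by 8
  'z' (pos 25) + 8 = pos 7 = 'h'
  'd' (pos 3) + 8 = pos 11 = 'l'
  'e' (pos 4) + 8 = pos 12 = 'm'
  't' (pos 19) + 8 = pos 1 = 'b'
Result: hlmb

hlmb


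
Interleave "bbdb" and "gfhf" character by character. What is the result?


Interleaving "bbdb" and "gfhf":
  Position 0: 'b' from first, 'g' from second => "bg"
  Position 1: 'b' from first, 'f' from second => "bf"
  Position 2: 'd' from first, 'h' from second => "dh"
  Position 3: 'b' from first, 'f' from second => "bf"
Result: bgbfdhbf

bgbfdhbf


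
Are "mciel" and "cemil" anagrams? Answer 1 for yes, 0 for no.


Strings: "mciel", "cemil"
Sorted first:  ceilm
Sorted second: ceilm
Sorted forms match => anagrams

1


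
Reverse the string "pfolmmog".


Input: pfolmmog
Reading characters right to left:
  Position 7: 'g'
  Position 6: 'o'
  Position 5: 'm'
  Position 4: 'm'
  Position 3: 'l'
  Position 2: 'o'
  Position 1: 'f'
  Position 0: 'p'
Reversed: gommlofp

gommlofp


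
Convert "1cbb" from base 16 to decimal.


Input: "1cbb" in base 16
Positional expansion:
  Digit '1' (value 1) x 16^3 = 4096
  Digit 'c' (value 12) x 16^2 = 3072
  Digit 'b' (value 11) x 16^1 = 176
  Digit 'b' (value 11) x 16^0 = 11
Sum = 7355

7355


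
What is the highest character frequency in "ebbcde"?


Input: ebbcde
Character counts:
  'b': 2
  'c': 1
  'd': 1
  'e': 2
Maximum frequency: 2

2


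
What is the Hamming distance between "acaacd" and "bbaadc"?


Comparing "acaacd" and "bbaadc" position by position:
  Position 0: 'a' vs 'b' => differ
  Position 1: 'c' vs 'b' => differ
  Position 2: 'a' vs 'a' => same
  Position 3: 'a' vs 'a' => same
  Position 4: 'c' vs 'd' => differ
  Position 5: 'd' vs 'c' => differ
Total differences (Hamming distance): 4

4


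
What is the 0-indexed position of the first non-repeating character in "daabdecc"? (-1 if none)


Input: daabdecc
Character frequencies:
  'a': 2
  'b': 1
  'c': 2
  'd': 2
  'e': 1
Scanning left to right for freq == 1:
  Position 0 ('d'): freq=2, skip
  Position 1 ('a'): freq=2, skip
  Position 2 ('a'): freq=2, skip
  Position 3 ('b'): unique! => answer = 3

3


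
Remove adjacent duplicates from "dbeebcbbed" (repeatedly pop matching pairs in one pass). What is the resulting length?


Input: dbeebcbbed
Stack-based adjacent duplicate removal:
  Read 'd': push. Stack: d
  Read 'b': push. Stack: db
  Read 'e': push. Stack: dbe
  Read 'e': matches stack top 'e' => pop. Stack: db
  Read 'b': matches stack top 'b' => pop. Stack: d
  Read 'c': push. Stack: dc
  Read 'b': push. Stack: dcb
  Read 'b': matches stack top 'b' => pop. Stack: dc
  Read 'e': push. Stack: dce
  Read 'd': push. Stack: dced
Final stack: "dced" (length 4)

4


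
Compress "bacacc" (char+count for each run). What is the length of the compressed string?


Input: bacacc
Runs:
  'b' x 1 => "b1"
  'a' x 1 => "a1"
  'c' x 1 => "c1"
  'a' x 1 => "a1"
  'c' x 2 => "c2"
Compressed: "b1a1c1a1c2"
Compressed length: 10

10


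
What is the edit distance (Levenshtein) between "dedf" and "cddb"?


Computing edit distance: "dedf" -> "cddb"
DP table:
           c    d    d    b
      0    1    2    3    4
  d   1    1    1    2    3
  e   2    2    2    2    3
  d   3    3    2    2    3
  f   4    4    3    3    3
Edit distance = dp[4][4] = 3

3


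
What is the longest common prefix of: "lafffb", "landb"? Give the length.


Words: lafffb, landb
  Position 0: all 'l' => match
  Position 1: all 'a' => match
  Position 2: ('f', 'n') => mismatch, stop
LCP = "la" (length 2)

2


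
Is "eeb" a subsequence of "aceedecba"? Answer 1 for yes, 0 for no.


Check if "eeb" is a subsequence of "aceedecba"
Greedy scan:
  Position 0 ('a'): no match needed
  Position 1 ('c'): no match needed
  Position 2 ('e'): matches sub[0] = 'e'
  Position 3 ('e'): matches sub[1] = 'e'
  Position 4 ('d'): no match needed
  Position 5 ('e'): no match needed
  Position 6 ('c'): no match needed
  Position 7 ('b'): matches sub[2] = 'b'
  Position 8 ('a'): no match needed
All 3 characters matched => is a subsequence

1


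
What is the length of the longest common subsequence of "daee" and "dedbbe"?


LCS of "daee" and "dedbbe"
DP table:
           d    e    d    b    b    e
      0    0    0    0    0    0    0
  d   0    1    1    1    1    1    1
  a   0    1    1    1    1    1    1
  e   0    1    2    2    2    2    2
  e   0    1    2    2    2    2    3
LCS length = dp[4][6] = 3

3


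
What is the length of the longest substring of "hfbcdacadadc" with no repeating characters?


Input: "hfbcdacadadc"
Sliding window (track last position of each char):
  Position 0 ('h'): window [0,0] length 1 -- new best
  Position 1 ('f'): window [0,1] length 2 -- new best
  Position 2 ('b'): window [0,2] length 3 -- new best
  Position 3 ('c'): window [0,3] length 4 -- new best
  Position 4 ('d'): window [0,4] length 5 -- new best
  Position 5 ('a'): window [0,5] length 6 -- new best
  Position 6 ('c'): repeat (last at 3), move window start to 4
  Position 6 ('c'): window [4,6] length 3
  Position 7 ('a'): repeat (last at 5), move window start to 6
  Position 7 ('a'): window [6,7] length 2
  Position 8 ('d'): window [6,8] length 3
  Position 9 ('a'): repeat (last at 7), move window start to 8
  Position 9 ('a'): window [8,9] length 2
  Position 10 ('d'): repeat (last at 8), move window start to 9
  Position 10 ('d'): window [9,10] length 2
  Position 11 ('c'): window [9,11] length 3
Longest substring with no repeats: "hfbcda" with length 6

6


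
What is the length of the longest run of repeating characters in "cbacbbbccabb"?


Input: "cbacbbbccabb"
Scanning for longest run:
  Position 1 ('b'): new char, reset run to 1
  Position 2 ('a'): new char, reset run to 1
  Position 3 ('c'): new char, reset run to 1
  Position 4 ('b'): new char, reset run to 1
  Position 5 ('b'): continues run of 'b', length=2
  Position 6 ('b'): continues run of 'b', length=3
  Position 7 ('c'): new char, reset run to 1
  Position 8 ('c'): continues run of 'c', length=2
  Position 9 ('a'): new char, reset run to 1
  Position 10 ('b'): new char, reset run to 1
  Position 11 ('b'): continues run of 'b', length=2
Longest run: 'b' with length 3

3


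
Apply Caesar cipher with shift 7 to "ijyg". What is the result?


Caesar cipher: shift "ijyg" by 7
  'i' (pos 8) + 7 = pos 15 = 'p'
  'j' (pos 9) + 7 = pos 16 = 'q'
  'y' (pos 24) + 7 = pos 5 = 'f'
  'g' (pos 6) + 7 = pos 13 = 'n'
Result: pqfn

pqfn


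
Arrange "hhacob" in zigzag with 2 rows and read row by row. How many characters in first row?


Zigzag "hhacob" into 2 rows:
Placing characters:
  'h' => row 0
  'h' => row 1
  'a' => row 0
  'c' => row 1
  'o' => row 0
  'b' => row 1
Rows:
  Row 0: "hao"
  Row 1: "hcb"
First row length: 3

3


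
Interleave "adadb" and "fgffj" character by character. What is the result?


Interleaving "adadb" and "fgffj":
  Position 0: 'a' from first, 'f' from second => "af"
  Position 1: 'd' from first, 'g' from second => "dg"
  Position 2: 'a' from first, 'f' from second => "af"
  Position 3: 'd' from first, 'f' from second => "df"
  Position 4: 'b' from first, 'j' from second => "bj"
Result: afdgafdfbj

afdgafdfbj


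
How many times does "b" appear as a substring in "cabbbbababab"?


Searching for "b" in "cabbbbababab"
Scanning each position:
  Position 0: "c" => no
  Position 1: "a" => no
  Position 2: "b" => MATCH
  Position 3: "b" => MATCH
  Position 4: "b" => MATCH
  Position 5: "b" => MATCH
  Position 6: "a" => no
  Position 7: "b" => MATCH
  Position 8: "a" => no
  Position 9: "b" => MATCH
  Position 10: "a" => no
  Position 11: "b" => MATCH
Total occurrences: 7

7


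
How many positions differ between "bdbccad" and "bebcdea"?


Comparing "bdbccad" and "bebcdea" position by position:
  Position 0: 'b' vs 'b' => same
  Position 1: 'd' vs 'e' => DIFFER
  Position 2: 'b' vs 'b' => same
  Position 3: 'c' vs 'c' => same
  Position 4: 'c' vs 'd' => DIFFER
  Position 5: 'a' vs 'e' => DIFFER
  Position 6: 'd' vs 'a' => DIFFER
Positions that differ: 4

4


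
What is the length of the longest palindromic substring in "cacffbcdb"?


Input: "cacffbcdb"
Checking substrings for palindromes:
  [0:3] "cac" (len 3) => palindrome
  [3:5] "ff" (len 2) => palindrome
Longest palindromic substring: "cac" with length 3

3


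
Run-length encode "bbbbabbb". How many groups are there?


Input: bbbbabbb
Scanning for consecutive runs:
  Group 1: 'b' x 4 (positions 0-3)
  Group 2: 'a' x 1 (positions 4-4)
  Group 3: 'b' x 3 (positions 5-7)
Total groups: 3

3


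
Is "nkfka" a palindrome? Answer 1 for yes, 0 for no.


Input: nkfka
Reversed: akfkn
  Compare pos 0 ('n') with pos 4 ('a'): MISMATCH
  Compare pos 1 ('k') with pos 3 ('k'): match
Result: not a palindrome

0


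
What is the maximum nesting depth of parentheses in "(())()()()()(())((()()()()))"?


Input: "(())()()()()(())((()()()()))"
Tracking depth:
  Position 0 '(': depth becomes 1
  Position 1 '(': depth becomes 2
  Position 2 ')': depth becomes 1
  Position 3 ')': depth becomes 0
  Position 4 '(': depth becomes 1
  Position 5 ')': depth becomes 0
  Position 6 '(': depth becomes 1
  Position 7 ')': depth becomes 0
  Position 8 '(': depth becomes 1
  Position 9 ')': depth becomes 0
  Position 10 '(': depth becomes 1
  Position 11 ')': depth becomes 0
  Position 12 '(': depth becomes 1
  Position 13 '(': depth becomes 2
  Position 14 ')': depth becomes 1
  Position 15 ')': depth becomes 0
  Position 16 '(': depth becomes 1
  Position 17 '(': depth becomes 2
  Position 18 '(': depth becomes 3
  Position 19 ')': depth becomes 2
  Position 20 '(': depth becomes 3
  Position 21 ')': depth becomes 2
  Position 22 '(': depth becomes 3
  Position 23 ')': depth becomes 2
  Position 24 '(': depth becomes 3
  Position 25 ')': depth becomes 2
  Position 26 ')': depth becomes 1
  Position 27 ')': depth becomes 0
Maximum depth reached: 3

3


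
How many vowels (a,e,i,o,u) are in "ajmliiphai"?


Input: ajmliiphai
Checking each character:
  'a' at position 0: vowel (running total: 1)
  'j' at position 1: consonant
  'm' at position 2: consonant
  'l' at position 3: consonant
  'i' at position 4: vowel (running total: 2)
  'i' at position 5: vowel (running total: 3)
  'p' at position 6: consonant
  'h' at position 7: consonant
  'a' at position 8: vowel (running total: 4)
  'i' at position 9: vowel (running total: 5)
Total vowels: 5

5


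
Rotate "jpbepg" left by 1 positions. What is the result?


Input: "jpbepg", rotate left by 1
First 1 characters: "j"
Remaining characters: "pbepg"
Concatenate remaining + first: "pbepg" + "j" = "pbepgj"

pbepgj


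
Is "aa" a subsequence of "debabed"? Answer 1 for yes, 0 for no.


Check if "aa" is a subsequence of "debabed"
Greedy scan:
  Position 0 ('d'): no match needed
  Position 1 ('e'): no match needed
  Position 2 ('b'): no match needed
  Position 3 ('a'): matches sub[0] = 'a'
  Position 4 ('b'): no match needed
  Position 5 ('e'): no match needed
  Position 6 ('d'): no match needed
Only matched 1/2 characters => not a subsequence

0


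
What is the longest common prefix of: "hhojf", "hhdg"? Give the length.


Words: hhojf, hhdg
  Position 0: all 'h' => match
  Position 1: all 'h' => match
  Position 2: ('o', 'd') => mismatch, stop
LCP = "hh" (length 2)

2


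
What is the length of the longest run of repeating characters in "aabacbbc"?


Input: "aabacbbc"
Scanning for longest run:
  Position 1 ('a'): continues run of 'a', length=2
  Position 2 ('b'): new char, reset run to 1
  Position 3 ('a'): new char, reset run to 1
  Position 4 ('c'): new char, reset run to 1
  Position 5 ('b'): new char, reset run to 1
  Position 6 ('b'): continues run of 'b', length=2
  Position 7 ('c'): new char, reset run to 1
Longest run: 'a' with length 2

2


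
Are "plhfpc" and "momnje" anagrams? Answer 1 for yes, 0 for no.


Strings: "plhfpc", "momnje"
Sorted first:  cfhlpp
Sorted second: ejmmno
Differ at position 0: 'c' vs 'e' => not anagrams

0


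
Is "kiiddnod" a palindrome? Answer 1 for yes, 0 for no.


Input: kiiddnod
Reversed: donddiik
  Compare pos 0 ('k') with pos 7 ('d'): MISMATCH
  Compare pos 1 ('i') with pos 6 ('o'): MISMATCH
  Compare pos 2 ('i') with pos 5 ('n'): MISMATCH
  Compare pos 3 ('d') with pos 4 ('d'): match
Result: not a palindrome

0


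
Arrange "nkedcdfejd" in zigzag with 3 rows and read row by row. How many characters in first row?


Zigzag "nkedcdfejd" into 3 rows:
Placing characters:
  'n' => row 0
  'k' => row 1
  'e' => row 2
  'd' => row 1
  'c' => row 0
  'd' => row 1
  'f' => row 2
  'e' => row 1
  'j' => row 0
  'd' => row 1
Rows:
  Row 0: "ncj"
  Row 1: "kdded"
  Row 2: "ef"
First row length: 3

3


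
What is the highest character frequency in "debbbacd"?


Input: debbbacd
Character counts:
  'a': 1
  'b': 3
  'c': 1
  'd': 2
  'e': 1
Maximum frequency: 3

3


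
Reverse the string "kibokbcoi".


Input: kibokbcoi
Reading characters right to left:
  Position 8: 'i'
  Position 7: 'o'
  Position 6: 'c'
  Position 5: 'b'
  Position 4: 'k'
  Position 3: 'o'
  Position 2: 'b'
  Position 1: 'i'
  Position 0: 'k'
Reversed: iocbkobik

iocbkobik


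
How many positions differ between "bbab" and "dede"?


Comparing "bbab" and "dede" position by position:
  Position 0: 'b' vs 'd' => DIFFER
  Position 1: 'b' vs 'e' => DIFFER
  Position 2: 'a' vs 'd' => DIFFER
  Position 3: 'b' vs 'e' => DIFFER
Positions that differ: 4

4


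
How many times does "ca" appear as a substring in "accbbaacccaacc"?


Searching for "ca" in "accbbaacccaacc"
Scanning each position:
  Position 0: "ac" => no
  Position 1: "cc" => no
  Position 2: "cb" => no
  Position 3: "bb" => no
  Position 4: "ba" => no
  Position 5: "aa" => no
  Position 6: "ac" => no
  Position 7: "cc" => no
  Position 8: "cc" => no
  Position 9: "ca" => MATCH
  Position 10: "aa" => no
  Position 11: "ac" => no
  Position 12: "cc" => no
Total occurrences: 1

1


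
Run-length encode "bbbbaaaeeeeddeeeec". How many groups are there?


Input: bbbbaaaeeeeddeeeec
Scanning for consecutive runs:
  Group 1: 'b' x 4 (positions 0-3)
  Group 2: 'a' x 3 (positions 4-6)
  Group 3: 'e' x 4 (positions 7-10)
  Group 4: 'd' x 2 (positions 11-12)
  Group 5: 'e' x 4 (positions 13-16)
  Group 6: 'c' x 1 (positions 17-17)
Total groups: 6

6


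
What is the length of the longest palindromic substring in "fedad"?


Input: "fedad"
Checking substrings for palindromes:
  [2:5] "dad" (len 3) => palindrome
Longest palindromic substring: "dad" with length 3

3


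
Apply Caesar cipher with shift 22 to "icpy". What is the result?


Caesar cipher: shift "icpy" by 22
  'i' (pos 8) + 22 = pos 4 = 'e'
  'c' (pos 2) + 22 = pos 24 = 'y'
  'p' (pos 15) + 22 = pos 11 = 'l'
  'y' (pos 24) + 22 = pos 20 = 'u'
Result: eylu

eylu


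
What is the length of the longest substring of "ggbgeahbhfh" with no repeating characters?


Input: "ggbgeahbhfh"
Sliding window (track last position of each char):
  Position 0 ('g'): window [0,0] length 1 -- new best
  Position 1 ('g'): repeat (last at 0), move window start to 1
  Position 1 ('g'): window [1,1] length 1
  Position 2 ('b'): window [1,2] length 2 -- new best
  Position 3 ('g'): repeat (last at 1), move window start to 2
  Position 3 ('g'): window [2,3] length 2
  Position 4 ('e'): window [2,4] length 3 -- new best
  Position 5 ('a'): window [2,5] length 4 -- new best
  Position 6 ('h'): window [2,6] length 5 -- new best
  Position 7 ('b'): repeat (last at 2), move window start to 3
  Position 7 ('b'): window [3,7] length 5
  Position 8 ('h'): repeat (last at 6), move window start to 7
  Position 8 ('h'): window [7,8] length 2
  Position 9 ('f'): window [7,9] length 3
  Position 10 ('h'): repeat (last at 8), move window start to 9
  Position 10 ('h'): window [9,10] length 2
Longest substring with no repeats: "bgeah" with length 5

5


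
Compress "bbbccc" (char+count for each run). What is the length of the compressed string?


Input: bbbccc
Runs:
  'b' x 3 => "b3"
  'c' x 3 => "c3"
Compressed: "b3c3"
Compressed length: 4

4


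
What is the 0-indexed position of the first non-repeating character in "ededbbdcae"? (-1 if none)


Input: ededbbdcae
Character frequencies:
  'a': 1
  'b': 2
  'c': 1
  'd': 3
  'e': 3
Scanning left to right for freq == 1:
  Position 0 ('e'): freq=3, skip
  Position 1 ('d'): freq=3, skip
  Position 2 ('e'): freq=3, skip
  Position 3 ('d'): freq=3, skip
  Position 4 ('b'): freq=2, skip
  Position 5 ('b'): freq=2, skip
  Position 6 ('d'): freq=3, skip
  Position 7 ('c'): unique! => answer = 7

7


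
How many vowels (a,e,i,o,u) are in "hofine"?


Input: hofine
Checking each character:
  'h' at position 0: consonant
  'o' at position 1: vowel (running total: 1)
  'f' at position 2: consonant
  'i' at position 3: vowel (running total: 2)
  'n' at position 4: consonant
  'e' at position 5: vowel (running total: 3)
Total vowels: 3

3


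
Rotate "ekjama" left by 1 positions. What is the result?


Input: "ekjama", rotate left by 1
First 1 characters: "e"
Remaining characters: "kjama"
Concatenate remaining + first: "kjama" + "e" = "kjamae"

kjamae


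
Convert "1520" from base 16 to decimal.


Input: "1520" in base 16
Positional expansion:
  Digit '1' (value 1) x 16^3 = 4096
  Digit '5' (value 5) x 16^2 = 1280
  Digit '2' (value 2) x 16^1 = 32
  Digit '0' (value 0) x 16^0 = 0
Sum = 5408

5408


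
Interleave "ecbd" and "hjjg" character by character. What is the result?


Interleaving "ecbd" and "hjjg":
  Position 0: 'e' from first, 'h' from second => "eh"
  Position 1: 'c' from first, 'j' from second => "cj"
  Position 2: 'b' from first, 'j' from second => "bj"
  Position 3: 'd' from first, 'g' from second => "dg"
Result: ehcjbjdg

ehcjbjdg


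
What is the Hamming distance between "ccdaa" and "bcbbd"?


Comparing "ccdaa" and "bcbbd" position by position:
  Position 0: 'c' vs 'b' => differ
  Position 1: 'c' vs 'c' => same
  Position 2: 'd' vs 'b' => differ
  Position 3: 'a' vs 'b' => differ
  Position 4: 'a' vs 'd' => differ
Total differences (Hamming distance): 4

4


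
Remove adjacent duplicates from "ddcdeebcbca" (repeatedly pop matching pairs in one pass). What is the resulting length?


Input: ddcdeebcbca
Stack-based adjacent duplicate removal:
  Read 'd': push. Stack: d
  Read 'd': matches stack top 'd' => pop. Stack: (empty)
  Read 'c': push. Stack: c
  Read 'd': push. Stack: cd
  Read 'e': push. Stack: cde
  Read 'e': matches stack top 'e' => pop. Stack: cd
  Read 'b': push. Stack: cdb
  Read 'c': push. Stack: cdbc
  Read 'b': push. Stack: cdbcb
  Read 'c': push. Stack: cdbcbc
  Read 'a': push. Stack: cdbcbca
Final stack: "cdbcbca" (length 7)

7


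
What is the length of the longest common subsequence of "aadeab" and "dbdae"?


LCS of "aadeab" and "dbdae"
DP table:
           d    b    d    a    e
      0    0    0    0    0    0
  a   0    0    0    0    1    1
  a   0    0    0    0    1    1
  d   0    1    1    1    1    1
  e   0    1    1    1    1    2
  a   0    1    1    1    2    2
  b   0    1    2    2    2    2
LCS length = dp[6][5] = 2

2


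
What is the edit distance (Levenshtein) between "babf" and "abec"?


Computing edit distance: "babf" -> "abec"
DP table:
           a    b    e    c
      0    1    2    3    4
  b   1    1    1    2    3
  a   2    1    2    2    3
  b   3    2    1    2    3
  f   4    3    2    2    3
Edit distance = dp[4][4] = 3

3


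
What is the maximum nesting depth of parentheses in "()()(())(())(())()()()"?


Input: "()()(())(())(())()()()"
Tracking depth:
  Position 0 '(': depth becomes 1
  Position 1 ')': depth becomes 0
  Position 2 '(': depth becomes 1
  Position 3 ')': depth becomes 0
  Position 4 '(': depth becomes 1
  Position 5 '(': depth becomes 2
  Position 6 ')': depth becomes 1
  Position 7 ')': depth becomes 0
  Position 8 '(': depth becomes 1
  Position 9 '(': depth becomes 2
  Position 10 ')': depth becomes 1
  Position 11 ')': depth becomes 0
  Position 12 '(': depth becomes 1
  Position 13 '(': depth becomes 2
  Position 14 ')': depth becomes 1
  Position 15 ')': depth becomes 0
  Position 16 '(': depth becomes 1
  Position 17 ')': depth becomes 0
  Position 18 '(': depth becomes 1
  Position 19 ')': depth becomes 0
  Position 20 '(': depth becomes 1
  Position 21 ')': depth becomes 0
Maximum depth reached: 2

2


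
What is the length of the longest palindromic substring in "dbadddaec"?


Input: "dbadddaec"
Checking substrings for palindromes:
  [2:7] "addda" (len 5) => palindrome
  [3:6] "ddd" (len 3) => palindrome
  [3:5] "dd" (len 2) => palindrome
  [4:6] "dd" (len 2) => palindrome
Longest palindromic substring: "addda" with length 5

5


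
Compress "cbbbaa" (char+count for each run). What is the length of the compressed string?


Input: cbbbaa
Runs:
  'c' x 1 => "c1"
  'b' x 3 => "b3"
  'a' x 2 => "a2"
Compressed: "c1b3a2"
Compressed length: 6

6


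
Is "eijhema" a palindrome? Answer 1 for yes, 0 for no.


Input: eijhema
Reversed: amehjie
  Compare pos 0 ('e') with pos 6 ('a'): MISMATCH
  Compare pos 1 ('i') with pos 5 ('m'): MISMATCH
  Compare pos 2 ('j') with pos 4 ('e'): MISMATCH
Result: not a palindrome

0


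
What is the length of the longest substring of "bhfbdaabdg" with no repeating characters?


Input: "bhfbdaabdg"
Sliding window (track last position of each char):
  Position 0 ('b'): window [0,0] length 1 -- new best
  Position 1 ('h'): window [0,1] length 2 -- new best
  Position 2 ('f'): window [0,2] length 3 -- new best
  Position 3 ('b'): repeat (last at 0), move window start to 1
  Position 3 ('b'): window [1,3] length 3
  Position 4 ('d'): window [1,4] length 4 -- new best
  Position 5 ('a'): window [1,5] length 5 -- new best
  Position 6 ('a'): repeat (last at 5), move window start to 6
  Position 6 ('a'): window [6,6] length 1
  Position 7 ('b'): window [6,7] length 2
  Position 8 ('d'): window [6,8] length 3
  Position 9 ('g'): window [6,9] length 4
Longest substring with no repeats: "hfbda" with length 5

5


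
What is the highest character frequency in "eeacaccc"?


Input: eeacaccc
Character counts:
  'a': 2
  'c': 4
  'e': 2
Maximum frequency: 4

4


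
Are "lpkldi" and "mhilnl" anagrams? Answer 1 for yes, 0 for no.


Strings: "lpkldi", "mhilnl"
Sorted first:  dikllp
Sorted second: hillmn
Differ at position 0: 'd' vs 'h' => not anagrams

0


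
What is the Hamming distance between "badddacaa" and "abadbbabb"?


Comparing "badddacaa" and "abadbbabb" position by position:
  Position 0: 'b' vs 'a' => differ
  Position 1: 'a' vs 'b' => differ
  Position 2: 'd' vs 'a' => differ
  Position 3: 'd' vs 'd' => same
  Position 4: 'd' vs 'b' => differ
  Position 5: 'a' vs 'b' => differ
  Position 6: 'c' vs 'a' => differ
  Position 7: 'a' vs 'b' => differ
  Position 8: 'a' vs 'b' => differ
Total differences (Hamming distance): 8

8


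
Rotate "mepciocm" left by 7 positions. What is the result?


Input: "mepciocm", rotate left by 7
First 7 characters: "mepcioc"
Remaining characters: "m"
Concatenate remaining + first: "m" + "mepcioc" = "mmepcioc"

mmepcioc


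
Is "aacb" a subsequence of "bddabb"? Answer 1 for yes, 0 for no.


Check if "aacb" is a subsequence of "bddabb"
Greedy scan:
  Position 0 ('b'): no match needed
  Position 1 ('d'): no match needed
  Position 2 ('d'): no match needed
  Position 3 ('a'): matches sub[0] = 'a'
  Position 4 ('b'): no match needed
  Position 5 ('b'): no match needed
Only matched 1/4 characters => not a subsequence

0


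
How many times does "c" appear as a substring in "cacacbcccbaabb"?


Searching for "c" in "cacacbcccbaabb"
Scanning each position:
  Position 0: "c" => MATCH
  Position 1: "a" => no
  Position 2: "c" => MATCH
  Position 3: "a" => no
  Position 4: "c" => MATCH
  Position 5: "b" => no
  Position 6: "c" => MATCH
  Position 7: "c" => MATCH
  Position 8: "c" => MATCH
  Position 9: "b" => no
  Position 10: "a" => no
  Position 11: "a" => no
  Position 12: "b" => no
  Position 13: "b" => no
Total occurrences: 6

6


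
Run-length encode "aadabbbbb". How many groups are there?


Input: aadabbbbb
Scanning for consecutive runs:
  Group 1: 'a' x 2 (positions 0-1)
  Group 2: 'd' x 1 (positions 2-2)
  Group 3: 'a' x 1 (positions 3-3)
  Group 4: 'b' x 5 (positions 4-8)
Total groups: 4

4


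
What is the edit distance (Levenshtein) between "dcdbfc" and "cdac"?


Computing edit distance: "dcdbfc" -> "cdac"
DP table:
           c    d    a    c
      0    1    2    3    4
  d   1    1    1    2    3
  c   2    1    2    2    2
  d   3    2    1    2    3
  b   4    3    2    2    3
  f   5    4    3    3    3
  c   6    5    4    4    3
Edit distance = dp[6][4] = 3

3


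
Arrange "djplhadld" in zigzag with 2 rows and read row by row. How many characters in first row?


Zigzag "djplhadld" into 2 rows:
Placing characters:
  'd' => row 0
  'j' => row 1
  'p' => row 0
  'l' => row 1
  'h' => row 0
  'a' => row 1
  'd' => row 0
  'l' => row 1
  'd' => row 0
Rows:
  Row 0: "dphdd"
  Row 1: "jlal"
First row length: 5

5


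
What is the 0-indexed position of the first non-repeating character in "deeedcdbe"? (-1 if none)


Input: deeedcdbe
Character frequencies:
  'b': 1
  'c': 1
  'd': 3
  'e': 4
Scanning left to right for freq == 1:
  Position 0 ('d'): freq=3, skip
  Position 1 ('e'): freq=4, skip
  Position 2 ('e'): freq=4, skip
  Position 3 ('e'): freq=4, skip
  Position 4 ('d'): freq=3, skip
  Position 5 ('c'): unique! => answer = 5

5


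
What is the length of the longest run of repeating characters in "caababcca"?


Input: "caababcca"
Scanning for longest run:
  Position 1 ('a'): new char, reset run to 1
  Position 2 ('a'): continues run of 'a', length=2
  Position 3 ('b'): new char, reset run to 1
  Position 4 ('a'): new char, reset run to 1
  Position 5 ('b'): new char, reset run to 1
  Position 6 ('c'): new char, reset run to 1
  Position 7 ('c'): continues run of 'c', length=2
  Position 8 ('a'): new char, reset run to 1
Longest run: 'a' with length 2

2


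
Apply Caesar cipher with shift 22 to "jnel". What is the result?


Caesar cipher: shift "jnel" by 22
  'j' (pos 9) + 22 = pos 5 = 'f'
  'n' (pos 13) + 22 = pos 9 = 'j'
  'e' (pos 4) + 22 = pos 0 = 'a'
  'l' (pos 11) + 22 = pos 7 = 'h'
Result: fjah

fjah


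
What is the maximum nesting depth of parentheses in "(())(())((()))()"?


Input: "(())(())((()))()"
Tracking depth:
  Position 0 '(': depth becomes 1
  Position 1 '(': depth becomes 2
  Position 2 ')': depth becomes 1
  Position 3 ')': depth becomes 0
  Position 4 '(': depth becomes 1
  Position 5 '(': depth becomes 2
  Position 6 ')': depth becomes 1
  Position 7 ')': depth becomes 0
  Position 8 '(': depth becomes 1
  Position 9 '(': depth becomes 2
  Position 10 '(': depth becomes 3
  Position 11 ')': depth becomes 2
  Position 12 ')': depth becomes 1
  Position 13 ')': depth becomes 0
  Position 14 '(': depth becomes 1
  Position 15 ')': depth becomes 0
Maximum depth reached: 3

3


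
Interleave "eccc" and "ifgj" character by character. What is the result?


Interleaving "eccc" and "ifgj":
  Position 0: 'e' from first, 'i' from second => "ei"
  Position 1: 'c' from first, 'f' from second => "cf"
  Position 2: 'c' from first, 'g' from second => "cg"
  Position 3: 'c' from first, 'j' from second => "cj"
Result: eicfcgcj

eicfcgcj


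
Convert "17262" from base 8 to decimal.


Input: "17262" in base 8
Positional expansion:
  Digit '1' (value 1) x 8^4 = 4096
  Digit '7' (value 7) x 8^3 = 3584
  Digit '2' (value 2) x 8^2 = 128
  Digit '6' (value 6) x 8^1 = 48
  Digit '2' (value 2) x 8^0 = 2
Sum = 7858

7858


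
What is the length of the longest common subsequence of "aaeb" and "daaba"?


LCS of "aaeb" and "daaba"
DP table:
           d    a    a    b    a
      0    0    0    0    0    0
  a   0    0    1    1    1    1
  a   0    0    1    2    2    2
  e   0    0    1    2    2    2
  b   0    0    1    2    3    3
LCS length = dp[4][5] = 3

3


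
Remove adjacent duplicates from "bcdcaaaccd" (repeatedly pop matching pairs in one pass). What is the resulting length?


Input: bcdcaaaccd
Stack-based adjacent duplicate removal:
  Read 'b': push. Stack: b
  Read 'c': push. Stack: bc
  Read 'd': push. Stack: bcd
  Read 'c': push. Stack: bcdc
  Read 'a': push. Stack: bcdca
  Read 'a': matches stack top 'a' => pop. Stack: bcdc
  Read 'a': push. Stack: bcdca
  Read 'c': push. Stack: bcdcac
  Read 'c': matches stack top 'c' => pop. Stack: bcdca
  Read 'd': push. Stack: bcdcad
Final stack: "bcdcad" (length 6)

6


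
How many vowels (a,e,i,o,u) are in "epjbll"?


Input: epjbll
Checking each character:
  'e' at position 0: vowel (running total: 1)
  'p' at position 1: consonant
  'j' at position 2: consonant
  'b' at position 3: consonant
  'l' at position 4: consonant
  'l' at position 5: consonant
Total vowels: 1

1


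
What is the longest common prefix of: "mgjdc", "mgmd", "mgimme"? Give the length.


Words: mgjdc, mgmd, mgimme
  Position 0: all 'm' => match
  Position 1: all 'g' => match
  Position 2: ('j', 'm', 'i') => mismatch, stop
LCP = "mg" (length 2)

2


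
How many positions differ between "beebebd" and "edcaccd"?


Comparing "beebebd" and "edcaccd" position by position:
  Position 0: 'b' vs 'e' => DIFFER
  Position 1: 'e' vs 'd' => DIFFER
  Position 2: 'e' vs 'c' => DIFFER
  Position 3: 'b' vs 'a' => DIFFER
  Position 4: 'e' vs 'c' => DIFFER
  Position 5: 'b' vs 'c' => DIFFER
  Position 6: 'd' vs 'd' => same
Positions that differ: 6

6


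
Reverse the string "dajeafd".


Input: dajeafd
Reading characters right to left:
  Position 6: 'd'
  Position 5: 'f'
  Position 4: 'a'
  Position 3: 'e'
  Position 2: 'j'
  Position 1: 'a'
  Position 0: 'd'
Reversed: dfaejad

dfaejad


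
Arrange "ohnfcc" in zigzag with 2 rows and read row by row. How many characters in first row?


Zigzag "ohnfcc" into 2 rows:
Placing characters:
  'o' => row 0
  'h' => row 1
  'n' => row 0
  'f' => row 1
  'c' => row 0
  'c' => row 1
Rows:
  Row 0: "onc"
  Row 1: "hfc"
First row length: 3

3


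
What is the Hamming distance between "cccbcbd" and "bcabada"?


Comparing "cccbcbd" and "bcabada" position by position:
  Position 0: 'c' vs 'b' => differ
  Position 1: 'c' vs 'c' => same
  Position 2: 'c' vs 'a' => differ
  Position 3: 'b' vs 'b' => same
  Position 4: 'c' vs 'a' => differ
  Position 5: 'b' vs 'd' => differ
  Position 6: 'd' vs 'a' => differ
Total differences (Hamming distance): 5

5


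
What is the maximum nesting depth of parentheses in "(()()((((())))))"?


Input: "(()()((((())))))"
Tracking depth:
  Position 0 '(': depth becomes 1
  Position 1 '(': depth becomes 2
  Position 2 ')': depth becomes 1
  Position 3 '(': depth becomes 2
  Position 4 ')': depth becomes 1
  Position 5 '(': depth becomes 2
  Position 6 '(': depth becomes 3
  Position 7 '(': depth becomes 4
  Position 8 '(': depth becomes 5
  Position 9 '(': depth becomes 6
  Position 10 ')': depth becomes 5
  Position 11 ')': depth becomes 4
  Position 12 ')': depth becomes 3
  Position 13 ')': depth becomes 2
  Position 14 ')': depth becomes 1
  Position 15 ')': depth becomes 0
Maximum depth reached: 6

6


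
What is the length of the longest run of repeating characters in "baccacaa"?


Input: "baccacaa"
Scanning for longest run:
  Position 1 ('a'): new char, reset run to 1
  Position 2 ('c'): new char, reset run to 1
  Position 3 ('c'): continues run of 'c', length=2
  Position 4 ('a'): new char, reset run to 1
  Position 5 ('c'): new char, reset run to 1
  Position 6 ('a'): new char, reset run to 1
  Position 7 ('a'): continues run of 'a', length=2
Longest run: 'c' with length 2

2


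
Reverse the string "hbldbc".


Input: hbldbc
Reading characters right to left:
  Position 5: 'c'
  Position 4: 'b'
  Position 3: 'd'
  Position 2: 'l'
  Position 1: 'b'
  Position 0: 'h'
Reversed: cbdlbh

cbdlbh


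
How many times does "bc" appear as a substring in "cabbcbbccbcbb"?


Searching for "bc" in "cabbcbbccbcbb"
Scanning each position:
  Position 0: "ca" => no
  Position 1: "ab" => no
  Position 2: "bb" => no
  Position 3: "bc" => MATCH
  Position 4: "cb" => no
  Position 5: "bb" => no
  Position 6: "bc" => MATCH
  Position 7: "cc" => no
  Position 8: "cb" => no
  Position 9: "bc" => MATCH
  Position 10: "cb" => no
  Position 11: "bb" => no
Total occurrences: 3

3


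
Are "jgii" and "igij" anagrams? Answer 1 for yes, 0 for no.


Strings: "jgii", "igij"
Sorted first:  giij
Sorted second: giij
Sorted forms match => anagrams

1


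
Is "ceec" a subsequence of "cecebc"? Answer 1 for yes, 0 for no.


Check if "ceec" is a subsequence of "cecebc"
Greedy scan:
  Position 0 ('c'): matches sub[0] = 'c'
  Position 1 ('e'): matches sub[1] = 'e'
  Position 2 ('c'): no match needed
  Position 3 ('e'): matches sub[2] = 'e'
  Position 4 ('b'): no match needed
  Position 5 ('c'): matches sub[3] = 'c'
All 4 characters matched => is a subsequence

1


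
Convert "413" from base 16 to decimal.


Input: "413" in base 16
Positional expansion:
  Digit '4' (value 4) x 16^2 = 1024
  Digit '1' (value 1) x 16^1 = 16
  Digit '3' (value 3) x 16^0 = 3
Sum = 1043

1043


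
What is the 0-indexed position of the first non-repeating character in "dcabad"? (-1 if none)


Input: dcabad
Character frequencies:
  'a': 2
  'b': 1
  'c': 1
  'd': 2
Scanning left to right for freq == 1:
  Position 0 ('d'): freq=2, skip
  Position 1 ('c'): unique! => answer = 1

1


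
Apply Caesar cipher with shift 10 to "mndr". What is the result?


Caesar cipher: shift "mndr" by 10
  'm' (pos 12) + 10 = pos 22 = 'w'
  'n' (pos 13) + 10 = pos 23 = 'x'
  'd' (pos 3) + 10 = pos 13 = 'n'
  'r' (pos 17) + 10 = pos 1 = 'b'
Result: wxnb

wxnb


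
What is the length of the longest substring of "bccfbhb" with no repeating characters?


Input: "bccfbhb"
Sliding window (track last position of each char):
  Position 0 ('b'): window [0,0] length 1 -- new best
  Position 1 ('c'): window [0,1] length 2 -- new best
  Position 2 ('c'): repeat (last at 1), move window start to 2
  Position 2 ('c'): window [2,2] length 1
  Position 3 ('f'): window [2,3] length 2
  Position 4 ('b'): window [2,4] length 3 -- new best
  Position 5 ('h'): window [2,5] length 4 -- new best
  Position 6 ('b'): repeat (last at 4), move window start to 5
  Position 6 ('b'): window [5,6] length 2
Longest substring with no repeats: "cfbh" with length 4

4


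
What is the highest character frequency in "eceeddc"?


Input: eceeddc
Character counts:
  'c': 2
  'd': 2
  'e': 3
Maximum frequency: 3

3


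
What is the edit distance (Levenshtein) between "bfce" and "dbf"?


Computing edit distance: "bfce" -> "dbf"
DP table:
           d    b    f
      0    1    2    3
  b   1    1    1    2
  f   2    2    2    1
  c   3    3    3    2
  e   4    4    4    3
Edit distance = dp[4][3] = 3

3


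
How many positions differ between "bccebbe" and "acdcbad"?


Comparing "bccebbe" and "acdcbad" position by position:
  Position 0: 'b' vs 'a' => DIFFER
  Position 1: 'c' vs 'c' => same
  Position 2: 'c' vs 'd' => DIFFER
  Position 3: 'e' vs 'c' => DIFFER
  Position 4: 'b' vs 'b' => same
  Position 5: 'b' vs 'a' => DIFFER
  Position 6: 'e' vs 'd' => DIFFER
Positions that differ: 5

5


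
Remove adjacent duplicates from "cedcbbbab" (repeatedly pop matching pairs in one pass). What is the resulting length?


Input: cedcbbbab
Stack-based adjacent duplicate removal:
  Read 'c': push. Stack: c
  Read 'e': push. Stack: ce
  Read 'd': push. Stack: ced
  Read 'c': push. Stack: cedc
  Read 'b': push. Stack: cedcb
  Read 'b': matches stack top 'b' => pop. Stack: cedc
  Read 'b': push. Stack: cedcb
  Read 'a': push. Stack: cedcba
  Read 'b': push. Stack: cedcbab
Final stack: "cedcbab" (length 7)

7


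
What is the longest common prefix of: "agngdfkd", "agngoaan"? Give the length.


Words: agngdfkd, agngoaan
  Position 0: all 'a' => match
  Position 1: all 'g' => match
  Position 2: all 'n' => match
  Position 3: all 'g' => match
  Position 4: ('d', 'o') => mismatch, stop
LCP = "agng" (length 4)

4


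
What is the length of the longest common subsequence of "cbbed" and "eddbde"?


LCS of "cbbed" and "eddbde"
DP table:
           e    d    d    b    d    e
      0    0    0    0    0    0    0
  c   0    0    0    0    0    0    0
  b   0    0    0    0    1    1    1
  b   0    0    0    0    1    1    1
  e   0    1    1    1    1    1    2
  d   0    1    2    2    2    2    2
LCS length = dp[5][6] = 2

2


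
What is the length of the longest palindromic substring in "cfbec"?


Input: "cfbec"
Checking substrings for palindromes:
  No multi-char palindromic substrings found
Longest palindromic substring: "c" with length 1

1


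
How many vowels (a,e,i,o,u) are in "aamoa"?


Input: aamoa
Checking each character:
  'a' at position 0: vowel (running total: 1)
  'a' at position 1: vowel (running total: 2)
  'm' at position 2: consonant
  'o' at position 3: vowel (running total: 3)
  'a' at position 4: vowel (running total: 4)
Total vowels: 4

4


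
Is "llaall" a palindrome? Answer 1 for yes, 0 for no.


Input: llaall
Reversed: llaall
  Compare pos 0 ('l') with pos 5 ('l'): match
  Compare pos 1 ('l') with pos 4 ('l'): match
  Compare pos 2 ('a') with pos 3 ('a'): match
Result: palindrome

1


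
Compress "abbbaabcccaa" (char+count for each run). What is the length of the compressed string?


Input: abbbaabcccaa
Runs:
  'a' x 1 => "a1"
  'b' x 3 => "b3"
  'a' x 2 => "a2"
  'b' x 1 => "b1"
  'c' x 3 => "c3"
  'a' x 2 => "a2"
Compressed: "a1b3a2b1c3a2"
Compressed length: 12

12


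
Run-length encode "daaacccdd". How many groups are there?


Input: daaacccdd
Scanning for consecutive runs:
  Group 1: 'd' x 1 (positions 0-0)
  Group 2: 'a' x 3 (positions 1-3)
  Group 3: 'c' x 3 (positions 4-6)
  Group 4: 'd' x 2 (positions 7-8)
Total groups: 4

4


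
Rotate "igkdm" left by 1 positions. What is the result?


Input: "igkdm", rotate left by 1
First 1 characters: "i"
Remaining characters: "gkdm"
Concatenate remaining + first: "gkdm" + "i" = "gkdmi"

gkdmi


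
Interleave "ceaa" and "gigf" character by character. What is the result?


Interleaving "ceaa" and "gigf":
  Position 0: 'c' from first, 'g' from second => "cg"
  Position 1: 'e' from first, 'i' from second => "ei"
  Position 2: 'a' from first, 'g' from second => "ag"
  Position 3: 'a' from first, 'f' from second => "af"
Result: cgeiagaf

cgeiagaf


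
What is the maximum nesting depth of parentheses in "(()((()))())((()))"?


Input: "(()((()))())((()))"
Tracking depth:
  Position 0 '(': depth becomes 1
  Position 1 '(': depth becomes 2
  Position 2 ')': depth becomes 1
  Position 3 '(': depth becomes 2
  Position 4 '(': depth becomes 3
  Position 5 '(': depth becomes 4
  Position 6 ')': depth becomes 3
  Position 7 ')': depth becomes 2
  Position 8 ')': depth becomes 1
  Position 9 '(': depth becomes 2
  Position 10 ')': depth becomes 1
  Position 11 ')': depth becomes 0
  Position 12 '(': depth becomes 1
  Position 13 '(': depth becomes 2
  Position 14 '(': depth becomes 3
  Position 15 ')': depth becomes 2
  Position 16 ')': depth becomes 1
  Position 17 ')': depth becomes 0
Maximum depth reached: 4

4


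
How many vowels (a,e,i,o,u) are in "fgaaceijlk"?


Input: fgaaceijlk
Checking each character:
  'f' at position 0: consonant
  'g' at position 1: consonant
  'a' at position 2: vowel (running total: 1)
  'a' at position 3: vowel (running total: 2)
  'c' at position 4: consonant
  'e' at position 5: vowel (running total: 3)
  'i' at position 6: vowel (running total: 4)
  'j' at position 7: consonant
  'l' at position 8: consonant
  'k' at position 9: consonant
Total vowels: 4

4
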